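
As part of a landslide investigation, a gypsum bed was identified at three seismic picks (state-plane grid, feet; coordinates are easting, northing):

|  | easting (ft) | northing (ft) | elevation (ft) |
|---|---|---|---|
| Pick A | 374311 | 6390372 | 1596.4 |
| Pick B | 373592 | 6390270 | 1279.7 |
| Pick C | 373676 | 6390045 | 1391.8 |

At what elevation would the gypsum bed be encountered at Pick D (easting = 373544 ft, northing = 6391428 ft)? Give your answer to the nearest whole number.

889 ft

Let the plane be z = a·easting + b·northing + c.
Pick B−Pick A: −719a − 102b = −316.7;  Pick C−Pick A: −635a − 327b = −204.6.
Solving gives a = 0.48544231, b = −0.31699043.
Then c = 1596.4 − a·374311 − b·6390372 = 1845576.74.
At (373544, 6391428): z = 181334.1 − 2026021.5 + 1845576.74 = 889.3 ft.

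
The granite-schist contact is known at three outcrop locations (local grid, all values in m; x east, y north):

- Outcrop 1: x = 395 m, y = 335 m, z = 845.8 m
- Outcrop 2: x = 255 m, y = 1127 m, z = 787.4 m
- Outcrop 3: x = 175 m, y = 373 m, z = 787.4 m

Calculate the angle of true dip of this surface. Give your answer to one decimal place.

Let the plane be z = a·x + b·y + c.
Outcrop 2−Outcrop 1: −140a + 792b = −58.4;  Outcrop 3−Outcrop 1: −220a + 38b = −58.4.
Solving gives a = 0.26068, b = −0.02766.
Gradient magnitude |∇z| = √(a² + b²) = √(0.06795 + 0.00076) = 0.26214.
True dip = arctan(0.26214) = 14.7°, dipping toward W (azimuth ≈ 276°).

14.7°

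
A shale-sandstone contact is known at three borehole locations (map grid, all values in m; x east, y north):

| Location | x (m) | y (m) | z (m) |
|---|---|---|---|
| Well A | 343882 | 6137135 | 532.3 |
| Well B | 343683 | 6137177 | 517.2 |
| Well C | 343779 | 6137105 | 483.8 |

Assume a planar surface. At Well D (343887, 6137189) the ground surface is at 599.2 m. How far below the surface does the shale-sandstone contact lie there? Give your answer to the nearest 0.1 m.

Let the plane be z = a·x + b·y + c.
Well B−Well A: −199a + 42b = −15.1;  Well C−Well A: −103a − 30b = −48.5.
Solving gives a = 0.241841492, b = 0.786344211.
Then c = 532.3 − a·343882 − b·6137135 = −4908533.22.
At (343887, 6137189): z_contact = 83166.15 + 4825943.04 − 4908533.22 = 575.97 m.
Depth below ground = 599.2 − 575.97 = 23.2 m.

23.2 m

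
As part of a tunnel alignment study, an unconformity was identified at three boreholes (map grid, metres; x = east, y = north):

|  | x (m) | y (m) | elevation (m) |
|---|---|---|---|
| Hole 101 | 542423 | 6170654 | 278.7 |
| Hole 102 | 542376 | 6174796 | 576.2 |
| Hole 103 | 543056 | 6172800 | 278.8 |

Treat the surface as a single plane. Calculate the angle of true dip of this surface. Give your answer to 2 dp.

13.73°

Let the plane be z = a·x + b·y + c.
Hole 102−Hole 101: −47a + 4142b = 297.5;  Hole 103−Hole 101: 633a + 2146b = 0.1.
Solving gives a = −0.23433, b = 0.06917.
Gradient magnitude |∇z| = √(a² + b²) = √(0.05491 + 0.00478) = 0.24432.
True dip = arctan(0.24432) = 13.73°, dipping toward ESE (azimuth ≈ 106°).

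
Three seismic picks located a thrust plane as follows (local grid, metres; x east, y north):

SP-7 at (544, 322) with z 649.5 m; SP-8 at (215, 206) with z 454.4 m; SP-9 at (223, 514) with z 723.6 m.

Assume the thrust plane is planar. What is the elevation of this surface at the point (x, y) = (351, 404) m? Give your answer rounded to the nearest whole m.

665 m

Two edge vectors: SP-7→SP-8 = (-329, -116, -195.1), SP-7→SP-9 = (-321, 192, 74.1).
Normal n = (SP-7→SP-8) × (SP-7→SP-9) = (28863.6, 87006, -100404).
So ∂z/∂x = −n_x/n_z = 0.28747 and ∂z/∂y = −n_y/n_z = 0.86656.
Intercept c from SP-7: 649.5 − 156.39 − 279.03 = 214.08.
At (351, 404): z = 100.9 + 350.1 + 214.08 = 665.1 m.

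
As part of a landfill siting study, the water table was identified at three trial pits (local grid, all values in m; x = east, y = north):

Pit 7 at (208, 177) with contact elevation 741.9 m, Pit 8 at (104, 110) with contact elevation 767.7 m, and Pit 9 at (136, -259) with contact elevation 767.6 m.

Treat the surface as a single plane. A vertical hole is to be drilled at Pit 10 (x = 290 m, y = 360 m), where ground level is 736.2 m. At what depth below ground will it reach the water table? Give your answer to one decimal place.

17.3 m

Let the plane be z = a·x + b·y + c.
Pit 8−Pit 7: −104a − 67b = 25.8;  Pit 9−Pit 7: −72a − 436b = 25.7.
Solving gives a = −0.23512, b = −0.02012.
Then c = 741.9 − a·208 − b·177 = 794.37.
At (290, 360): z_contact = −68.18 − 7.24 + 794.37 = 718.94 m.
Depth below ground = 736.2 − 718.94 = 17.3 m.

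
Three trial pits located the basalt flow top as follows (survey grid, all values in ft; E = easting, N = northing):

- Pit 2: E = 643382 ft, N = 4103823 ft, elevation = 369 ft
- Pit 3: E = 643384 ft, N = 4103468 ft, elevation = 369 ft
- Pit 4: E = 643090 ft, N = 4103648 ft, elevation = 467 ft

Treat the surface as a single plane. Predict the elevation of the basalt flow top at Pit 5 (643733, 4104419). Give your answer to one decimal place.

Two edge vectors: Pit 2→Pit 3 = (2, -355, 0), Pit 2→Pit 4 = (-292, -175, 98).
Normal n = (Pit 2→Pit 3) × (Pit 2→Pit 4) = (-34790, -196, -104010).
So ∂z/∂E = −n_x/n_z = −0.334487069 and ∂z/∂N = −n_y/n_z = −0.001884434.
Intercept c from Pit 2: 369 + 215202.96 + 7733.38 = 223305.34.
At (643733, 4104419): z = −215320.4 − 7734.5 + 223305.34 = 250.5 ft.

250.5 ft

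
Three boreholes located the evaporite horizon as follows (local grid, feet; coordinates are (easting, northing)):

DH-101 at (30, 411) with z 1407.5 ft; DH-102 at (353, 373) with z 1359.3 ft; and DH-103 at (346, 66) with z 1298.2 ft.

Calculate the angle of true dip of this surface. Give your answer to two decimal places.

13.37°

Let the plane be z = a·E + b·N + c.
DH-102−DH-101: 323a − 38b = −48.2;  DH-103−DH-101: 316a − 345b = −109.3.
Solving gives a = −0.12547, b = 0.20188.
Gradient magnitude |∇z| = √(a² + b²) = √(0.01574 + 0.04076) = 0.23770.
True dip = arctan(0.23770) = 13.37°, dipping toward SSE (azimuth ≈ 148°).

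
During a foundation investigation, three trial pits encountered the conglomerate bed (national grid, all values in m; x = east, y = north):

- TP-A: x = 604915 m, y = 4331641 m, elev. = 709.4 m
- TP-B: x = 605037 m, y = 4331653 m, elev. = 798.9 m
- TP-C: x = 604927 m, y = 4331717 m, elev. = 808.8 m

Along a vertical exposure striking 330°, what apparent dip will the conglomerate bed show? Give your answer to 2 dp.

36.55°

Let the plane be z = a·x + b·y + c.
TP-B−TP-A: 122a + 12b = 89.5;  TP-C−TP-A: 12a + 76b = 99.4.
Solving gives a = 0.61450, b = 1.21087.
Unit vector along 330° is (sin 330°, cos 330°) = (-0.5000, 0.8660).
Slope in that direction = a·(-0.5000) + b·(0.8660) = 0.74139.
Apparent dip = arctan|0.74139| = 36.55° (true dip is 53.6°, so apparent ≤ true as expected).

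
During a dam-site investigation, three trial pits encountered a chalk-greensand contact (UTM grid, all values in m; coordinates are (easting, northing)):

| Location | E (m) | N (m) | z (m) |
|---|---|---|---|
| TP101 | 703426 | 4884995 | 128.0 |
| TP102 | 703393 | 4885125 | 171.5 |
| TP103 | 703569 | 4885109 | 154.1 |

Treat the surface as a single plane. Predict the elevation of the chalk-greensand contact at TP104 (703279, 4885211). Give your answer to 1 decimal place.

Let the plane be z = a·E + b·N + c.
TP102−TP101: −33a + 130b = 43.5;  TP103−TP101: 143a + 114b = 26.1.
Solving gives a = −0.070060845, b = 0.316830709.
Then c = 128 − a·703426 − b·4884995 = −1498305.81.
At (703279, 4885211): z = −49272.3 + 1547784.9 − 1498305.81 = 206.7 m.

206.7 m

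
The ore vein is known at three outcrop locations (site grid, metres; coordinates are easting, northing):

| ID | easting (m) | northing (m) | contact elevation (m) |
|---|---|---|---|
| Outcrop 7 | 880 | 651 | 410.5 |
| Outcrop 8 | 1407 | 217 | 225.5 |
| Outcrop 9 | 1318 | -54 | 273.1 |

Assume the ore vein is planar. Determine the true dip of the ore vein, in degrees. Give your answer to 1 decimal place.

21.5°

Two edge vectors: Outcrop 7→Outcrop 8 = (527, -434, -185), Outcrop 7→Outcrop 9 = (438, -705, -137.4).
Normal n = (Outcrop 7→Outcrop 8) × (Outcrop 7→Outcrop 9) = (-70793.4, -8620.2, -181443).
So ∂z/∂easting = −n_x/n_z = −0.39017 and ∂z/∂northing = −n_y/n_z = −0.04751.
Gradient magnitude |∇z| = √(a² + b²) = √(0.15223 + 0.00226) = 0.39305.
True dip = arctan(0.39305) = 21.5°, dipping toward E (azimuth ≈ 083°).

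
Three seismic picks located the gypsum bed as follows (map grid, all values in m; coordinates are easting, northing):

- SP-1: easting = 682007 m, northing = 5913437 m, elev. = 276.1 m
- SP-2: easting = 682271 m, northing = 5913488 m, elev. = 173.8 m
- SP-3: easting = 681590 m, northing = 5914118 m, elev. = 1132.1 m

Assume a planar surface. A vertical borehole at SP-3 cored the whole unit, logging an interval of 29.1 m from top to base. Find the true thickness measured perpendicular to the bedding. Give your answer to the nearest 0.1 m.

Two edge vectors: SP-1→SP-2 = (264, 51, -102.3), SP-1→SP-3 = (-417, 681, 856).
Normal n = (SP-1→SP-2) × (SP-1→SP-3) = (113322.3, -183324.9, 201051).
So ∂z/∂easting = −n_x/n_z = −0.56365 and ∂z/∂northing = −n_y/n_z = 0.91183.
|∇z| = √(a²+b²) = 1.07198, so dip δ = arctan(1.07198) = 46.99°.
True thickness = vertical thickness × cos δ = 29.1 × cos 46.99° = 19.9 m.

19.9 m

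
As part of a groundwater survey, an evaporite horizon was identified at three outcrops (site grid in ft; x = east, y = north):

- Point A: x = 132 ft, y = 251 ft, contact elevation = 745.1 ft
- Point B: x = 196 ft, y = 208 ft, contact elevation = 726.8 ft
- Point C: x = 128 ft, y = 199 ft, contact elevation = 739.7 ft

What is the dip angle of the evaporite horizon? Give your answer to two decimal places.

13.38°

Let the plane be z = a·x + b·y + c.
Point B−Point A: 64a − 43b = −18.3;  Point C−Point A: −4a − 52b = −5.4.
Solving gives a = −0.20554, b = 0.11966.
Gradient magnitude |∇z| = √(a² + b²) = √(0.04225 + 0.01432) = 0.23784.
True dip = arctan(0.23784) = 13.38°, dipping toward ESE (azimuth ≈ 120°).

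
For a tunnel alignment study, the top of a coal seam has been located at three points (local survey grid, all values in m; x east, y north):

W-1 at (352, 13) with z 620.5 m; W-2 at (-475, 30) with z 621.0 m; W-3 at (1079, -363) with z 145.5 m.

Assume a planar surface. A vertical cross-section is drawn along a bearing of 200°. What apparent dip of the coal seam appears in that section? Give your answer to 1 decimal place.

51.2°

Two edge vectors: W-1→W-2 = (-827, 17, 0.5), W-1→W-3 = (727, -376, -475).
Normal n = (W-1→W-2) × (W-1→W-3) = (-7887, -392461.5, 298593).
So ∂z/∂x = −n_x/n_z = 0.02641 and ∂z/∂y = −n_y/n_z = 1.31437.
Unit vector along 200° is (sin 200°, cos 200°) = (-0.3420, -0.9397).
Slope in that direction = a·(-0.3420) + b·(-0.9397) = −1.24414.
Apparent dip = arctan|1.24414| = 51.2° (true dip is 52.7°, so apparent ≤ true as expected).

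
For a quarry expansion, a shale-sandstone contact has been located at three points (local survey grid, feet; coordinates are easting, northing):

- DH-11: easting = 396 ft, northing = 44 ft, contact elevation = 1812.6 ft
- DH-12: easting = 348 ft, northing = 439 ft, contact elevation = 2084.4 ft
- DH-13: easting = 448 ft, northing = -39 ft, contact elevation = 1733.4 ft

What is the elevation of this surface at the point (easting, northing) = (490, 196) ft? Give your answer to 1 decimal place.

Two edge vectors: DH-11→DH-12 = (-48, 395, 271.8), DH-11→DH-13 = (52, -83, -79.2).
Normal n = (DH-11→DH-12) × (DH-11→DH-13) = (-8724.6, 10332, -16556).
So ∂z/∂easting = −n_x/n_z = −0.52698 and ∂z/∂northing = −n_y/n_z = 0.62406.
Intercept c from DH-11: 1812.6 + 208.68 − 27.46 = 1993.82.
At (490, 196): z = −258.2 + 122.3 + 1993.82 = 1857.9 ft.

1857.9 ft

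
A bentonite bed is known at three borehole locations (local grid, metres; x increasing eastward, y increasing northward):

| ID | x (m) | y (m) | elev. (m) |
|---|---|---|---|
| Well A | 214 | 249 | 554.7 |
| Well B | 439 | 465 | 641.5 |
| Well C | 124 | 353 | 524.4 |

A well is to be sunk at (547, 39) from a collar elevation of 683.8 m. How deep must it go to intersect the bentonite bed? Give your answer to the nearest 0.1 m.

12.9 m

Let the plane be z = a·x + b·y + c.
Well B−Well A: 225a + 216b = 86.8;  Well C−Well A: −90a + 104b = −30.3.
Solving gives a = 0.36349, b = 0.02321.
Then c = 554.7 − a·214 − b·249 = 471.13.
At (547, 39): z_contact = 198.83 + 0.91 + 471.13 = 670.87 m.
Depth below ground = 683.8 − 670.87 = 12.9 m.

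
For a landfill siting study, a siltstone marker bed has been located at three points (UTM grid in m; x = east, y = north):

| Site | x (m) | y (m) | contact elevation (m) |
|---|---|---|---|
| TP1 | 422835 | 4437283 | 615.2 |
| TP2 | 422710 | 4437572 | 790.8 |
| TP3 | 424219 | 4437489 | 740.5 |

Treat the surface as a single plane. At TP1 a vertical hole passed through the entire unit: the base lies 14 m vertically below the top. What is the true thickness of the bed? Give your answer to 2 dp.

11.96 m

Let the plane be z = a·x + b·y + c.
TP2−TP1: −125a + 289b = 175.6;  TP3−TP1: 1384a + 206b = 125.3.
Solving gives a = 0.00009, b = 0.60765.
|∇z| = √(a²+b²) = 0.60765, so dip δ = arctan(0.60765) = 31.29°.
True thickness = vertical thickness × cos δ = 14 × cos 31.29° = 11.96 m.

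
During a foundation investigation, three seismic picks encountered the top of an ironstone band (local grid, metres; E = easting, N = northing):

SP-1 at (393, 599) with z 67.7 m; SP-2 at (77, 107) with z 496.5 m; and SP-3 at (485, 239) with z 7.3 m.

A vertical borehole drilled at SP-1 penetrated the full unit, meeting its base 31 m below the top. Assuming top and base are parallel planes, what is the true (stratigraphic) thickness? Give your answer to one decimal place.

20.2 m

Let the plane be z = a·E + b·N + c.
SP-2−SP-1: −316a − 492b = 428.8;  SP-3−SP-1: 92a − 360b = −60.4.
Solving gives a = −1.15759, b = −0.12805.
|∇z| = √(a²+b²) = 1.16465, so dip δ = arctan(1.16465) = 49.35°.
True thickness = vertical thickness × cos δ = 31 × cos 49.35° = 20.2 m.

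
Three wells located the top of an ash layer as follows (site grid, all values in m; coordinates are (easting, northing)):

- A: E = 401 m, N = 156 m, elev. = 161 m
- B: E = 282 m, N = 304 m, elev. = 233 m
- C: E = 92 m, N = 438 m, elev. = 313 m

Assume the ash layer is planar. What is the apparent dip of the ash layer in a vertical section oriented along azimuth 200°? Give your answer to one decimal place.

Let the plane be z = a·E + b·N + c.
B−A: −119a + 148b = 72;  C−A: −309a + 282b = 152.
Solving gives a = −0.18006, b = 0.34171.
Unit vector along 200° is (sin 200°, cos 200°) = (-0.3420, -0.9397).
Slope in that direction = a·(-0.3420) + b·(-0.9397) = −0.25952.
Apparent dip = arctan|0.25952| = 14.5° (true dip is 21.1°, so apparent ≤ true as expected).

14.5°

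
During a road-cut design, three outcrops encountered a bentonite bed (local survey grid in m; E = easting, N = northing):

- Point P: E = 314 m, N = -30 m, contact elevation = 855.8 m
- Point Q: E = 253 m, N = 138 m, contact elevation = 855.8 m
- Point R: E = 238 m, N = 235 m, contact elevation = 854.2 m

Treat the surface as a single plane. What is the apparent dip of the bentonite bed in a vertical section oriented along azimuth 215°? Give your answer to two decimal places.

Let the plane be z = a·E + b·N + c.
Point Q−Point P: −61a + 168b = 0;  Point R−Point P: −76a + 265b = −1.6.
Solving gives a = −0.07913, b = −0.02873.
Unit vector along 215° is (sin 215°, cos 215°) = (-0.5736, -0.8192).
Slope in that direction = a·(-0.5736) + b·(-0.8192) = 0.06892.
Apparent dip = arctan|0.06892| = 3.94° (true dip is 4.8°, so apparent ≤ true as expected).

3.94°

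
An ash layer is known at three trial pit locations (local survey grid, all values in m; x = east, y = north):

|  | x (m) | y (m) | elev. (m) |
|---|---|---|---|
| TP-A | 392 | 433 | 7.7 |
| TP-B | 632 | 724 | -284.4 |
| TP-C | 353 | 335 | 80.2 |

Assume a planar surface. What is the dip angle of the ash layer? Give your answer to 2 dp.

Let the plane be z = a·x + b·y + c.
TP-B−TP-A: 240a + 291b = −292.1;  TP-C−TP-A: −39a − 98b = 72.5.
Solving gives a = −0.61854, b = −0.49364.
Gradient magnitude |∇z| = √(a² + b²) = √(0.38260 + 0.24368) = 0.79138.
True dip = arctan(0.79138) = 38.36°, dipping toward NE (azimuth ≈ 051°).

38.36°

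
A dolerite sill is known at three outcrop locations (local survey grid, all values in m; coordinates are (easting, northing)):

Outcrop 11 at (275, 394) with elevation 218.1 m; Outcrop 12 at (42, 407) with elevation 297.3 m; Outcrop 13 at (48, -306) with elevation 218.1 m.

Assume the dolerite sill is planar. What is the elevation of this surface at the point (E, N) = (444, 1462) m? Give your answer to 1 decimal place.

Two edge vectors: Outcrop 11→Outcrop 12 = (-233, 13, 79.2), Outcrop 11→Outcrop 13 = (-227, -700, 0).
Normal n = (Outcrop 11→Outcrop 12) × (Outcrop 11→Outcrop 13) = (55440, -17978.4, 166051).
So ∂z/∂E = −n_x/n_z = −0.333873 and ∂z/∂N = −n_y/n_z = 0.108270.
Intercept c from Outcrop 11: 218.1 + 91.82 − 42.66 = 267.26.
At (444, 1462): z = −148.2 + 158.3 + 267.26 = 277.3 m.

277.3 m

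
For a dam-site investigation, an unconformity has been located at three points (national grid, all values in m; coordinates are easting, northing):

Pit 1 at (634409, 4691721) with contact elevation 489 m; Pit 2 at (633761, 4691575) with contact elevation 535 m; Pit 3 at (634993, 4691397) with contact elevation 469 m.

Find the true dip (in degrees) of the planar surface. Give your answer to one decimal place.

Two edge vectors: Pit 1→Pit 2 = (-648, -146, 46), Pit 1→Pit 3 = (584, -324, -20).
Normal n = (Pit 1→Pit 2) × (Pit 1→Pit 3) = (17824, 13904, 295216).
So ∂z/∂easting = −n_x/n_z = −0.06038 and ∂z/∂northing = −n_y/n_z = −0.04710.
Gradient magnitude |∇z| = √(a² + b²) = √(0.00365 + 0.00222) = 0.07657.
True dip = arctan(0.07657) = 4.4°, dipping toward NE (azimuth ≈ 052°).

4.4°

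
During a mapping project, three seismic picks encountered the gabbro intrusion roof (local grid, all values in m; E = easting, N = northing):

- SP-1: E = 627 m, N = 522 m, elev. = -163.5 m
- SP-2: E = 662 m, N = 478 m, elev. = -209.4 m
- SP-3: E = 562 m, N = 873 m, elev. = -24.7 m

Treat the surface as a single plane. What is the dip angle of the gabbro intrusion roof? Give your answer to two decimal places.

Two edge vectors: SP-1→SP-2 = (35, -44, -45.9), SP-1→SP-3 = (-65, 351, 138.8).
Normal n = (SP-1→SP-2) × (SP-1→SP-3) = (10003.7, -1874.5, 9425).
So ∂z/∂E = −n_x/n_z = −1.06140 and ∂z/∂N = −n_y/n_z = 0.19889.
Gradient magnitude |∇z| = √(a² + b²) = √(1.12657 + 0.03956) = 1.07987.
True dip = arctan(1.07987) = 47.20°, dipping toward E (azimuth ≈ 101°).

47.20°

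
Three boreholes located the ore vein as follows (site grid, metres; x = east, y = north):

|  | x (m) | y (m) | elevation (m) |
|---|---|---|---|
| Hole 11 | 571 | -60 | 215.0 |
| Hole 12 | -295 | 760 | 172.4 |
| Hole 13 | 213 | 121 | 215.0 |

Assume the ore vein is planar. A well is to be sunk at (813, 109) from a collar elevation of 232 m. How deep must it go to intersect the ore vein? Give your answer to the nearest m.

49 m

Let the plane be z = a·x + b·y + c.
Hole 12−Hole 11: −866a + 820b = −42.6;  Hole 13−Hole 11: −358a + 181b = 0.
Solving gives a = −0.05636, b = −0.11147.
Then c = 215 − a·571 − b·-60 = 240.49.
At (813, 109): z_contact = −45.8 − 12.2 + 240.49 = 182.5 m.
Depth below ground = 232 − 182.5 = 49 m.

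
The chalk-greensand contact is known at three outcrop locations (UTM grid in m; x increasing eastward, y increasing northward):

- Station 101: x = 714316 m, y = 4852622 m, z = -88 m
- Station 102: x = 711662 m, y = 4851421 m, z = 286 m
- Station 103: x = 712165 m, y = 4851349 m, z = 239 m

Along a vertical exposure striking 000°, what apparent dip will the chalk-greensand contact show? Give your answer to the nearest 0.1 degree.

4.6°

Two edge vectors: Station 101→Station 102 = (-2654, -1201, 374), Station 101→Station 103 = (-2151, -1273, 327).
Normal n = (Station 101→Station 102) × (Station 101→Station 103) = (83375, 63384, 795191).
So ∂z/∂x = −n_x/n_z = −0.10485 and ∂z/∂y = −n_y/n_z = −0.07971.
Unit vector along 000° is (sin 0°, cos 0°) = (0.0000, 1.0000).
Slope in that direction = a·(0.0000) + b·(1.0000) = −0.07971.
Apparent dip = arctan|0.07971| = 4.6° (true dip is 7.5°, so apparent ≤ true as expected).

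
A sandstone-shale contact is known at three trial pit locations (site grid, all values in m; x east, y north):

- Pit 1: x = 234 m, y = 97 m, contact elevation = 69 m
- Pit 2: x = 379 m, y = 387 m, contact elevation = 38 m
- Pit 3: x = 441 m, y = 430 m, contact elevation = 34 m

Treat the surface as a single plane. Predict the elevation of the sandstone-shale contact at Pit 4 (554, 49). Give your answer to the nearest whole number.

79 m

Let the plane be z = a·x + b·y + c.
Pit 2−Pit 1: 145a + 290b = −31;  Pit 3−Pit 1: 207a + 333b = −35.
Solving gives a = 0.01473, b = −0.11426.
Then c = 69 − a·234 − b·97 = 76.64.
At (554, 49): z = 8.2 − 5.6 + 76.64 = 79.2 m.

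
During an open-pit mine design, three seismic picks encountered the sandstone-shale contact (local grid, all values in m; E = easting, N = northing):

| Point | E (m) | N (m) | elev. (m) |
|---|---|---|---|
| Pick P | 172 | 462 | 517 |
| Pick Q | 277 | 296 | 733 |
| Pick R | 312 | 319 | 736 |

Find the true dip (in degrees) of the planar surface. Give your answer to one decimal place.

Let the plane be z = a·E + b·N + c.
Pick Q−Pick P: 105a − 166b = 216;  Pick R−Pick P: 140a − 143b = 219.
Solving gives a = 0.66456, b = −0.88085.
Gradient magnitude |∇z| = √(a² + b²) = √(0.44164 + 0.77590) = 1.10342.
True dip = arctan(1.10342) = 47.8°, dipping toward NW (azimuth ≈ 323°).

47.8°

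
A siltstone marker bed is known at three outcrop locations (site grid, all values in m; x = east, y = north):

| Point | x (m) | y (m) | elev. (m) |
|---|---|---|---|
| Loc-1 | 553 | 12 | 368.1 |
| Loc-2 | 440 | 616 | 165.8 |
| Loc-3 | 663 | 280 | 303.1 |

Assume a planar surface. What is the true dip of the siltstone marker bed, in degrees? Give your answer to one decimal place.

18.9°

Let the plane be z = a·x + b·y + c.
Loc-2−Loc-1: −113a + 604b = −202.3;  Loc-3−Loc-1: 110a + 268b = −65.
Solving gives a = 0.15463, b = −0.30600.
Gradient magnitude |∇z| = √(a² + b²) = √(0.02391 + 0.09364) = 0.34285.
True dip = arctan(0.34285) = 18.9°, dipping toward NNW (azimuth ≈ 333°).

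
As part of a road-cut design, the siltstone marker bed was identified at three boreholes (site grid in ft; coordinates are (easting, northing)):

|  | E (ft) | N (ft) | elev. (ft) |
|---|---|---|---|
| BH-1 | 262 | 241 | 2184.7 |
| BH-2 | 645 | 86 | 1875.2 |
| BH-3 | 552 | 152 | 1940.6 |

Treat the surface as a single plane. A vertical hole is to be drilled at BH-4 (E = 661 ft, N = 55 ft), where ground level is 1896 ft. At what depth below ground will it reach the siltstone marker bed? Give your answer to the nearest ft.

25 ft

Two edge vectors: BH-1→BH-2 = (383, -155, -309.5), BH-1→BH-3 = (290, -89, -244.1).
Normal n = (BH-1→BH-2) × (BH-1→BH-3) = (10290, 3735.3, 10863).
So ∂z/∂E = −n_x/n_z = −0.94725 and ∂z/∂N = −n_y/n_z = −0.34386.
Intercept c from BH-1: 2184.7 + 248.18 + 82.87 = 2515.75.
At (661, 55): z_contact = −626.1 − 18.9 + 2515.75 = 1870.7 ft.
Depth below ground = 1896 − 1870.7 = 25 ft.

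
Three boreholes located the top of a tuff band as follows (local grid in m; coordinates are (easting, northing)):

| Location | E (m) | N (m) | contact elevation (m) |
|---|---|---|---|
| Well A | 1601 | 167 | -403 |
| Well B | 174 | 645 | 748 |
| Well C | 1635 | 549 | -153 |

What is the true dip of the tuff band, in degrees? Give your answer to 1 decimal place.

Two edge vectors: Well A→Well B = (-1427, 478, 1151), Well A→Well C = (34, 382, 250).
Normal n = (Well A→Well B) × (Well A→Well C) = (-320182, 395884, -561366).
So ∂z/∂E = −n_x/n_z = −0.57036 and ∂z/∂N = −n_y/n_z = 0.70522.
Gradient magnitude |∇z| = √(a² + b²) = √(0.32531 + 0.49733) = 0.90700.
True dip = arctan(0.90700) = 42.2°, dipping toward SE (azimuth ≈ 141°).

42.2°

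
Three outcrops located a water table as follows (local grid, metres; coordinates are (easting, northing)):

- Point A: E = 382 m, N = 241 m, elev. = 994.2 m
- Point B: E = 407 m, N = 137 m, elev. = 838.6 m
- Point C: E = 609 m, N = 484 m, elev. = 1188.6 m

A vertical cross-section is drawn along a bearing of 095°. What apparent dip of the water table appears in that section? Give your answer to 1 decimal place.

35.3°

Let the plane be z = a·E + b·N + c.
Point B−Point A: 25a − 104b = −155.6;  Point C−Point A: 227a + 243b = 194.4.
Solving gives a = −0.59270, b = 1.35368.
Unit vector along 095° is (sin 95°, cos 95°) = (0.9962, -0.0872).
Slope in that direction = a·(0.9962) + b·(-0.0872) = −0.70843.
Apparent dip = arctan|0.70843| = 35.3° (true dip is 55.9°, so apparent ≤ true as expected).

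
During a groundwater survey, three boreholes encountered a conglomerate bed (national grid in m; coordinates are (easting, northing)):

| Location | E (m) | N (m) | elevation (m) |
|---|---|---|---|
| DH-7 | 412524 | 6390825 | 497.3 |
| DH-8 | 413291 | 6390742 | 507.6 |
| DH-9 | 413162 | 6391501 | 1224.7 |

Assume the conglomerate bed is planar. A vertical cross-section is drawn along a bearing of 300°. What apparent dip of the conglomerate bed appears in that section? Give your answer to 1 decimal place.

Let the plane be z = a·E + b·N + c.
DH-8−DH-7: 767a − 83b = 10.3;  DH-9−DH-7: 638a + 676b = 727.4.
Solving gives a = 0.11784, b = 0.96482.
Unit vector along 300° is (sin 300°, cos 300°) = (-0.8660, 0.5000).
Slope in that direction = a·(-0.8660) + b·(0.5000) = 0.38036.
Apparent dip = arctan|0.38036| = 20.8° (true dip is 44.2°, so apparent ≤ true as expected).

20.8°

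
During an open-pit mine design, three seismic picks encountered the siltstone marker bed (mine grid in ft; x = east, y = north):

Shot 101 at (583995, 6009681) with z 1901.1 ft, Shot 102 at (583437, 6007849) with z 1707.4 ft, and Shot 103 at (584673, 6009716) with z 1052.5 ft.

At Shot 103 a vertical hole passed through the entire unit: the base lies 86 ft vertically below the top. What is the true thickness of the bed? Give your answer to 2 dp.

Let the plane be z = a·x + b·y + c.
Shot 102−Shot 101: −558a − 1832b = −193.7;  Shot 103−Shot 101: 678a + 35b = −848.6.
Solving gives a = −1.27716, b = 0.49474.
|∇z| = √(a²+b²) = 1.36964, so dip δ = arctan(1.36964) = 53.87°.
True thickness = vertical thickness × cos δ = 86 × cos 53.87° = 50.71 ft.

50.71 ft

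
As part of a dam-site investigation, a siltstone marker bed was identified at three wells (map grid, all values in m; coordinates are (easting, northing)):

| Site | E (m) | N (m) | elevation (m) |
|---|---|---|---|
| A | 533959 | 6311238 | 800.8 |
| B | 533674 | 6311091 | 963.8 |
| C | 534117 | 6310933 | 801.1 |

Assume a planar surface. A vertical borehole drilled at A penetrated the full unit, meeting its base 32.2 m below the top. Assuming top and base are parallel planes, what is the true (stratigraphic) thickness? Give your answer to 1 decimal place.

Two edge vectors: A→B = (-285, -147, 163), A→C = (158, -305, 0.3).
Normal n = (A→B) × (A→C) = (49670.9, 25839.5, 110151).
So ∂z/∂E = −n_x/n_z = −0.45093 and ∂z/∂N = −n_y/n_z = −0.23458.
|∇z| = √(a²+b²) = 0.50830, so dip δ = arctan(0.50830) = 26.94°.
True thickness = vertical thickness × cos δ = 32.2 × cos 26.94° = 28.7 m.

28.7 m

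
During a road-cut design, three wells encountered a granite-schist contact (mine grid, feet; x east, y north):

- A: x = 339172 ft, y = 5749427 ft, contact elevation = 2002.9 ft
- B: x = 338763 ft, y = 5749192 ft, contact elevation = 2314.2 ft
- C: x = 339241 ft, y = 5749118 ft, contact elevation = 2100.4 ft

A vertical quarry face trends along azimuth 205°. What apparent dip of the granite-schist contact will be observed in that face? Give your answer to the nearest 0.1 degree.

Two edge vectors: A→B = (-409, -235, 311.3), A→C = (69, -309, 97.5).
Normal n = (A→B) × (A→C) = (73279.2, 61357.2, 142596).
So ∂z/∂x = −n_x/n_z = −0.51389 and ∂z/∂y = −n_y/n_z = −0.43029.
Unit vector along 205° is (sin 205°, cos 205°) = (-0.4226, -0.9063).
Slope in that direction = a·(-0.4226) + b·(-0.9063) = 0.60715.
Apparent dip = arctan|0.60715| = 31.3° (true dip is 33.8°, so apparent ≤ true as expected).

31.3°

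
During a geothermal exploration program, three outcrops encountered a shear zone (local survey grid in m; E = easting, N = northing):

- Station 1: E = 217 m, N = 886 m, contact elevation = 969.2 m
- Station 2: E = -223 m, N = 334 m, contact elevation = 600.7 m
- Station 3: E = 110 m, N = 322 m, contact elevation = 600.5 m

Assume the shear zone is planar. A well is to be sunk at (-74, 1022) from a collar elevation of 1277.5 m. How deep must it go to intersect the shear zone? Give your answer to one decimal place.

Two edge vectors: Station 1→Station 2 = (-440, -552, -368.5), Station 1→Station 3 = (-107, -564, -368.7).
Normal n = (Station 1→Station 2) × (Station 1→Station 3) = (-4311.6, -122798.5, 189096).
So ∂z/∂E = −n_x/n_z = 0.022801 and ∂z/∂N = −n_y/n_z = 0.649398.
Intercept c from Station 1: 969.2 − 4.95 − 575.37 = 388.89.
At (-74, 1022): z_contact = −1.69 + 663.68 + 388.89 = 1050.88 m.
Depth below ground = 1277.5 − 1050.88 = 226.6 m.

226.6 m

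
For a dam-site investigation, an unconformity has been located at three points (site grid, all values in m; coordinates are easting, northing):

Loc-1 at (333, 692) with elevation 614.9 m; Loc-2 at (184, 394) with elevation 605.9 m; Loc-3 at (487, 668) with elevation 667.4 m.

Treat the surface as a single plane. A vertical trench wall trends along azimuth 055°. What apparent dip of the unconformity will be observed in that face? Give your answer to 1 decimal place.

10.6°

Let the plane be z = a·easting + b·northing + c.
Loc-2−Loc-1: −149a − 298b = −9;  Loc-3−Loc-1: 154a − 24b = 52.5.
Solving gives a = 0.32063, b = −0.13011.
Unit vector along 055° is (sin 55°, cos 55°) = (0.8192, 0.5736).
Slope in that direction = a·(0.8192) + b·(0.5736) = 0.18802.
Apparent dip = arctan|0.18802| = 10.6° (true dip is 19.1°, so apparent ≤ true as expected).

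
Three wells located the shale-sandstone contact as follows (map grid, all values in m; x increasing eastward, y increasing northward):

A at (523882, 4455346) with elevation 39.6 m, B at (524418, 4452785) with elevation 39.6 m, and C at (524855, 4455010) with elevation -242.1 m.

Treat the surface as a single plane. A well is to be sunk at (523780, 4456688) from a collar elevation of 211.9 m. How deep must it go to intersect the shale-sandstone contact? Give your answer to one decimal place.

228.1 m

Let the plane be z = a·x + b·y + c.
B−A: 536a − 2561b = 0;  C−A: 973a − 336b = −281.7.
Solving gives a = −0.312071597, b = −0.065314477.
Then c = 39.6 − a·523882 − b·4455346 = 454526.89.
At (523780, 4456688): z_contact = −163456.86 − 291086.25 + 454526.89 = -16.22 m.
Depth below ground = 211.9 − (-16.22) = 228.1 m.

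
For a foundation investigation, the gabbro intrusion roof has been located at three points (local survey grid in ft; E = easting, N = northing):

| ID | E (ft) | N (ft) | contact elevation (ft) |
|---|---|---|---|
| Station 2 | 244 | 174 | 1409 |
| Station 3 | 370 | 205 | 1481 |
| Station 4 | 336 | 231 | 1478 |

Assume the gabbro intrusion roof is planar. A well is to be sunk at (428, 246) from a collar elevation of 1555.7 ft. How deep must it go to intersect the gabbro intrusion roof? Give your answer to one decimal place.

28.8 ft

Let the plane be z = a·E + b·N + c.
Station 3−Station 2: 126a + 31b = 72;  Station 4−Station 2: 92a + 57b = 69.
Solving gives a = 0.45381, b = 0.47806.
Then c = 1409 − a·244 − b·174 = 1215.09.
At (428, 246): z_contact = 194.23 + 117.60 + 1215.09 = 1526.92 ft.
Depth below ground = 1555.7 − 1526.92 = 28.8 ft.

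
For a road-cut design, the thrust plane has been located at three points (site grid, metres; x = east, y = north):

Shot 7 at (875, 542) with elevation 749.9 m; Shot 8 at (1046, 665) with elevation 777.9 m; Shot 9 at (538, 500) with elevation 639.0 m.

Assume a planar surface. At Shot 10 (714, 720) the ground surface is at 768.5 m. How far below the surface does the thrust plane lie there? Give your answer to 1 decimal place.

126.7 m

Let the plane be z = a·x + b·y + c.
Shot 8−Shot 7: 171a + 123b = 28;  Shot 9−Shot 7: −337a − 42b = −110.9.
Solving gives a = 0.363731, b = −0.278033.
Then c = 749.9 − a·875 − b·542 = 582.33.
At (714, 720): z_contact = 259.70 − 200.18 + 582.33 = 641.85 m.
Depth below ground = 768.5 − 641.85 = 126.7 m.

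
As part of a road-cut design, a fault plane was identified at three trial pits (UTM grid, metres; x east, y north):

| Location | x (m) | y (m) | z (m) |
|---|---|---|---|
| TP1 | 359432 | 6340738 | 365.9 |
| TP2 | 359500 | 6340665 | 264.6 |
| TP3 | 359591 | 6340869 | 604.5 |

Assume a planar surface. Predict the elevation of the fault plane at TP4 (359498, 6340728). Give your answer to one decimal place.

Let the plane be z = a·x + b·y + c.
TP2−TP1: 68a − 73b = −101.3;  TP3−TP1: 159a + 131b = 238.6.
Solving gives a = 0.202169145, b = 1.575993176.
Then c = 365.9 − a·359432 − b·6340738 = −10065259.98.
At (359498, 6340728): z = 72679.4 + 9992944.1 − 10065259.98 = 363.5 m.

363.5 m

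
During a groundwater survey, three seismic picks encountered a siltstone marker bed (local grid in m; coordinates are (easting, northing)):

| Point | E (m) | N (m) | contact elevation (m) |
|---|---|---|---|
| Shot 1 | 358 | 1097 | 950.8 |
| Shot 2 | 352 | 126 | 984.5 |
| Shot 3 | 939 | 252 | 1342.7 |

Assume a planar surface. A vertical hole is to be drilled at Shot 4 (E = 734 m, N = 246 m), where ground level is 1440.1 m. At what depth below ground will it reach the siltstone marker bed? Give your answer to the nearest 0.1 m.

Two edge vectors: Shot 1→Shot 2 = (-6, -971, 33.7), Shot 1→Shot 3 = (581, -845, 391.9).
Normal n = (Shot 1→Shot 2) × (Shot 1→Shot 3) = (-352058.4, 21931.1, 569221).
So ∂z/∂E = −n_x/n_z = 0.618492 and ∂z/∂N = −n_y/n_z = −0.038528.
Intercept c from Shot 1: 950.8 − 221.42 + 42.27 = 771.65.
At (734, 246): z_contact = 453.97 − 9.48 + 771.65 = 1216.14 m.
Depth below ground = 1440.1 − 1216.14 = 224.0 m.

224.0 m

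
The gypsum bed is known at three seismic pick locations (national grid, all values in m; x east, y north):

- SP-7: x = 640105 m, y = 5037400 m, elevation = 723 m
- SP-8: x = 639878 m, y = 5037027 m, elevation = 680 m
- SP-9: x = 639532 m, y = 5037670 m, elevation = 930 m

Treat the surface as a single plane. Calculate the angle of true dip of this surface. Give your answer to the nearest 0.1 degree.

Let the plane be z = a·x + b·y + c.
SP-8−SP-7: −227a − 373b = −43;  SP-9−SP-7: −573a + 270b = 207.
Solving gives a = −0.23853, b = 0.26045.
Gradient magnitude |∇z| = √(a² + b²) = √(0.05690 + 0.06783) = 0.35317.
True dip = arctan(0.35317) = 19.5°, dipping toward SE (azimuth ≈ 138°).

19.5°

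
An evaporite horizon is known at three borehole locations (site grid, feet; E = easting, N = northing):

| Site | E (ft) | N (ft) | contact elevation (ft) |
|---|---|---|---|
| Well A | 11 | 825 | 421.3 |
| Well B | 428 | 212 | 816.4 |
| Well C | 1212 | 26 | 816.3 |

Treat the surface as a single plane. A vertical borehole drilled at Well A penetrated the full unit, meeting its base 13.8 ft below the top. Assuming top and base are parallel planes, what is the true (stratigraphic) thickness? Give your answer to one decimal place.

Let the plane be z = a·E + b·N + c.
Well B−Well A: 417a − 613b = 395.1;  Well C−Well A: 1201a − 799b = 395.
Solving gives a = −0.18249, b = −0.76868.
|∇z| = √(a²+b²) = 0.79004, so dip δ = arctan(0.79004) = 38.31°.
True thickness = vertical thickness × cos δ = 13.8 × cos 38.31° = 10.8 ft.

10.8 ft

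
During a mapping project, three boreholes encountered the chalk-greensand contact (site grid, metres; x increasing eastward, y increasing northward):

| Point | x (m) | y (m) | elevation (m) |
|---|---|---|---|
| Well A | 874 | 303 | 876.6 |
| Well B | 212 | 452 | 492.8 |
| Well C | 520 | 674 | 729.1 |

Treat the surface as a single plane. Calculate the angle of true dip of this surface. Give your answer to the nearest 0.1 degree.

Let the plane be z = a·x + b·y + c.
Well B−Well A: −662a + 149b = −383.8;  Well C−Well A: −354a + 371b = −147.5.
Solving gives a = 0.62436, b = 0.19818.
Gradient magnitude |∇z| = √(a² + b²) = √(0.38983 + 0.03928) = 0.65506.
True dip = arctan(0.65506) = 33.2°, dipping toward WSW (azimuth ≈ 252°).

33.2°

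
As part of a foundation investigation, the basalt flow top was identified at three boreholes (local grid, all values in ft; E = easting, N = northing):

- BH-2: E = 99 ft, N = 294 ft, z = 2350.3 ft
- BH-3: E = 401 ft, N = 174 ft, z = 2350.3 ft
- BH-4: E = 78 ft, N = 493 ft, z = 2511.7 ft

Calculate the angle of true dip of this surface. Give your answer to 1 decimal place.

Let the plane be z = a·E + b·N + c.
BH-3−BH-2: 302a − 120b = 0;  BH-4−BH-2: −21a + 199b = 161.4.
Solving gives a = 0.33638, b = 0.84655.
Gradient magnitude |∇z| = √(a² + b²) = √(0.11315 + 0.71665) = 0.91093.
True dip = arctan(0.91093) = 42.3°, dipping toward SSW (azimuth ≈ 202°).

42.3°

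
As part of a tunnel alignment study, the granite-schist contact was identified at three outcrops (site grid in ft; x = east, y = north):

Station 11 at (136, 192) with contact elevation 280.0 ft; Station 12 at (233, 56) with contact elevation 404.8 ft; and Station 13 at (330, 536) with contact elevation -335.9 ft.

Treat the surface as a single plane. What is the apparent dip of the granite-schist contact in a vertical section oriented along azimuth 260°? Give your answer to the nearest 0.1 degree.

42.5°

Two edge vectors: Station 11→Station 12 = (97, -136, 124.8), Station 11→Station 13 = (194, 344, -615.9).
Normal n = (Station 11→Station 12) × (Station 11→Station 13) = (40831.2, 83953.5, 59752).
So ∂z/∂x = −n_x/n_z = −0.68334 and ∂z/∂y = −n_y/n_z = −1.40503.
Unit vector along 260° is (sin 260°, cos 260°) = (-0.9848, -0.1736).
Slope in that direction = a·(-0.9848) + b·(-0.1736) = 0.91694.
Apparent dip = arctan|0.91694| = 42.5° (true dip is 57.4°, so apparent ≤ true as expected).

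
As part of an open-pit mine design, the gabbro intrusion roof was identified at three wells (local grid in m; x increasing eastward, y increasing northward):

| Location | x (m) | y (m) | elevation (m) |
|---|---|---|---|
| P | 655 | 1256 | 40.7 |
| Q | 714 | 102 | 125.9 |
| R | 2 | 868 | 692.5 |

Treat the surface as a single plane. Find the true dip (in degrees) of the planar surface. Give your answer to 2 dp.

43.05°

Two edge vectors: P→Q = (59, -1154, 85.2), P→R = (-653, -388, 651.8).
Normal n = (P→Q) × (P→R) = (-719119.6, -94091.8, -776454).
So ∂z/∂x = −n_x/n_z = −0.92616 and ∂z/∂y = −n_y/n_z = −0.12118.
Gradient magnitude |∇z| = √(a² + b²) = √(0.85777 + 0.01468) = 0.93405.
True dip = arctan(0.93405) = 43.05°, dipping toward E (azimuth ≈ 083°).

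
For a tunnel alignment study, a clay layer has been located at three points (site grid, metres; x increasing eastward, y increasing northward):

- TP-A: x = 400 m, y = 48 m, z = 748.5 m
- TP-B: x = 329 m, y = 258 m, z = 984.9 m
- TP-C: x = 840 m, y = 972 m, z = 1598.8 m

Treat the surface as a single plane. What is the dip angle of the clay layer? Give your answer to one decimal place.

Let the plane be z = a·x + b·y + c.
TP-B−TP-A: −71a + 210b = 236.4;  TP-C−TP-A: 440a + 924b = 850.3.
Solving gives a = −0.25234, b = 1.04040.
Gradient magnitude |∇z| = √(a² + b²) = √(0.06368 + 1.08243) = 1.07056.
True dip = arctan(1.07056) = 47.0°, dipping toward SSE (azimuth ≈ 166°).

47.0°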